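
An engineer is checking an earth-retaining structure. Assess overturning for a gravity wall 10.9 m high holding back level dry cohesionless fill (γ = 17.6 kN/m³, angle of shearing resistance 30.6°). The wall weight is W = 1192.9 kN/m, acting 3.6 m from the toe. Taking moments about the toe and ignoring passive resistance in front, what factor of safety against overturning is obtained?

3.47

K_a = tan²(45° − 30.6°/2) = 0.3253.
P_a = ½K_aγH² = 0.5×0.3253×17.6×10.9² = 340.2 kN/m, acting at H/3 = 3.633 m above the base.
Overturning moment M_o = P_a × H/3 = 340.2 × 3.633 = 1236.
Resisting moment M_r = W × 3.6 = 1192.9 × 3.6 = 4294.
FS_overturning = M_r/M_o = 4294/1236 = 3.475.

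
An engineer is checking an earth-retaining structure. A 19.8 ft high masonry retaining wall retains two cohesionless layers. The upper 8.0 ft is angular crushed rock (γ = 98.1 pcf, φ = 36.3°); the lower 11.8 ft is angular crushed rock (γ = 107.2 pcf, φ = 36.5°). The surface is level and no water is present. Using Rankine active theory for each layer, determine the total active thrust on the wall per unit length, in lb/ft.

K_a1 = tan²(45°−36.3°/2) = 0.2563; K_a2 = tan²(45°−36.5°/2) = 0.2541.
Layer 1: σ at base = K_a1 γ₁ h₁ = 201.1 psf; P₁ = ½×201.1×8.0 = 804.5.
Layer 2: σ_v at top = γ₁h₁ = 784.8; σ_h top = K_a2×784.8 = 199.4; σ_h base = K_a2×(784.8+107.2×11.8) = 520.8.
P₂ = ½(199.4+520.8)×11.8 = 4249. Total P_a = 804.5+4249 = 5053 lb/ft.

5050 lb/ft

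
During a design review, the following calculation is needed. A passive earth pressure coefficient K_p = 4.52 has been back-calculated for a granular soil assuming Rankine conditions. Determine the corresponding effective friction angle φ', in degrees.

39.6°

K_p = (1+sin φ)/(1−sin φ) ⇒ sin φ = (K_p − 1)/(K_p + 1) = 0.6377.
φ = arcsin(0.6377) = 39.62°.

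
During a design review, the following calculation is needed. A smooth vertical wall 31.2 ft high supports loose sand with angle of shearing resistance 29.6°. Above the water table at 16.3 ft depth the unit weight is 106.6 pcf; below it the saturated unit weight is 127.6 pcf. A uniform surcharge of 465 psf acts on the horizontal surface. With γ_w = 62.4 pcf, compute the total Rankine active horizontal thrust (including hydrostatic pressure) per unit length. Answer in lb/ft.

27900 lb/ft

K_a = tan²(45° − φ/2) = 0.3387.
γ' = 127.6 − 62.4 = 65.20 pcf. h₂ = H − d_w = 14.9 ft.
σ'_h: at surface K_a·q = 157.5; at WT K_a(q+γd_w) = 746.1; at base K_a(q+γd_w+γ'h₂) = 1075 psf.
P₁ = ½(157.5+746.1)×16.3 = 7364; P₂ = ½(746.1+1075)×14.9 = 13570; P_w = ½γ_w h₂² = 6927.
Total = 7364+13570+6927 = 27860 lb/ft.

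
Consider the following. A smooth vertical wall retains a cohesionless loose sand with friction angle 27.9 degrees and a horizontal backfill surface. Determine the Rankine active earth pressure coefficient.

0.362

K_a = (1 − sin φ)/(1 + sin φ) = (1 − sin 27.9°)/(1 + sin 27.9°) = 0.3625.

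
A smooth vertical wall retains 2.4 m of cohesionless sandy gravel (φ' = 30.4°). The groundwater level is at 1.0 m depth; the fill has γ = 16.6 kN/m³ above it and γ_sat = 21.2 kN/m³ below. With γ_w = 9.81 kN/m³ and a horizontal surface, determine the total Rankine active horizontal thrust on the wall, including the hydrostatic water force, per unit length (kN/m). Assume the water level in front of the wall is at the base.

K_a = tan²(45° − φ/2) = 0.3280.
γ' = 21.2 − 9.81 = 11.39 kN/m³. Depth below WT = 1.4 m.
σ'_h at WT = K_a γ d_w = 5.445 kPa; at base = 5.445 + K_a γ' × 1.4 = 10.67 kPa.
P₁ (0–1.0 m) = ½×5.445×1.0 = 2.722. P₂ (1.0–2.4 m) = ½(5.445+10.67)×1.4 = 11.28.
P_w = ½ γ_w h₂² = 0.5×9.81×1.4² = 9.614. Total = 2.722+11.28+9.614 = 23.62 kN/m.

23.6 kN/m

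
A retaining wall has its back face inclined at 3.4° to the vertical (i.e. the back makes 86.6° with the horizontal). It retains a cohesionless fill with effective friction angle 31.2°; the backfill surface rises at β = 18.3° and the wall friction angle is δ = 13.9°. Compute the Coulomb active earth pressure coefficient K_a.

K_a = sin²(α+φ) / [sin²α · sin(α−δ) · (1 + √{sin(φ+δ)sin(φ−β) / (sin(α−δ)sin(α+β))})²].
With α = 86.6°, φ = 31.2°, δ = 13.9°, β = 18.3°: K_a = 0.4114.

0.411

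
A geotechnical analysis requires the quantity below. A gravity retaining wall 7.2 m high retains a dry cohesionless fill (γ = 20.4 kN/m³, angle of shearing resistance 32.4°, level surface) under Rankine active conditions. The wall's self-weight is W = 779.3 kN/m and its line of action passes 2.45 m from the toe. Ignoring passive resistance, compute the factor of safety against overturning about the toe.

K_a = tan²(45° − 32.4°/2) = 0.3022.
P_a = ½K_aγH² = 0.5×0.3022×20.4×7.2² = 159.8 kN/m, acting at H/3 = 2.400 m above the base.
Overturning moment M_o = P_a × H/3 = 159.8 × 2.400 = 383.5.
Resisting moment M_r = W × 2.45 = 779.3 × 2.45 = 1909.
FS_overturning = M_r/M_o = 1909/383.5 = 4.978.

4.98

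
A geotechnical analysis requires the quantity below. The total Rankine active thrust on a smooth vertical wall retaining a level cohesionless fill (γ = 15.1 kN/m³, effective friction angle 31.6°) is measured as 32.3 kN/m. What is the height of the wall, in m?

3.70 m

K_a = 0.3123. P_a = ½ K_a γ H² ⇒ H = √(2P_a/(K_a γ)).
H = √(2×32.3/(0.3123×15.1)) = 3.701 m.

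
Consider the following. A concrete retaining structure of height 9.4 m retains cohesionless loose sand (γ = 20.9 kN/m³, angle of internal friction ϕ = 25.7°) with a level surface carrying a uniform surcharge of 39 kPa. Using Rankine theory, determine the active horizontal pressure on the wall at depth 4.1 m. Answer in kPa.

49.3 kPa

K_a = (1 − sin φ)/(1 + sin φ) = 0.3950.
σ_v = γz + q = 20.9 × 4.1 + 39 = 124.7 kPa.
σ_h = K_a σ_v = 0.3950 × 124.7 = 49.26 kPa.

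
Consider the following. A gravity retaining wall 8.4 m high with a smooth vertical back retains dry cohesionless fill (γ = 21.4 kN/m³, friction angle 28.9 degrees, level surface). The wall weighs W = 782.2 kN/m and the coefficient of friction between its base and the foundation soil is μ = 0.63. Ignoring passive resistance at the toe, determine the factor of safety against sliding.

1.87

K_a = tan²(45° − 28.9°/2) = 0.3484.
P_a = ½K_aγH² = 0.5×0.3484×21.4×8.4² = 263.0 kN/m, acting at H/3 = 2.800 m above the base.
FS_sliding = μW / P_a = 0.63×782.2 / 263.0 = 1.874.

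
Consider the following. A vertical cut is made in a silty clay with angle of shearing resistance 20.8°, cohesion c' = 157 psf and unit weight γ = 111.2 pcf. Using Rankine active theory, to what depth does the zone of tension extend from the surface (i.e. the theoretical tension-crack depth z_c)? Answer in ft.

K_a = tan²(45° − 20.8°/2) = 0.4759; √K_a = 0.6899.
The active pressure is zero where K_a γ z = 2c√K_a, so z_c = 2c/(γ√K_a) = 2×157/(111.2×0.6899) = 4.093 ft.

4.09 ft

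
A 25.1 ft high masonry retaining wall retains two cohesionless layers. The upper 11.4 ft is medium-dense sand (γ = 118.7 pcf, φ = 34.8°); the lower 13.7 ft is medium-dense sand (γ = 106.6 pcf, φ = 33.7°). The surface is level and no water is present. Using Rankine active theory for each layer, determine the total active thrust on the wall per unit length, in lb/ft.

K_a1 = tan²(45°−34.8°/2) = 0.2733; K_a2 = tan²(45°−33.7°/2) = 0.2863.
Layer 1: σ at base = K_a1 γ₁ h₁ = 369.8 psf; P₁ = ½×369.8×11.4 = 2108.
Layer 2: σ_v at top = γ₁h₁ = 1353; σ_h top = K_a2×1353 = 387.4; σ_h base = K_a2×(1353+106.6×13.7) = 805.5.
P₂ = ½(387.4+805.5)×13.7 = 8172. Total P_a = 2108+8172 = 10280 lb/ft.

10300 lb/ft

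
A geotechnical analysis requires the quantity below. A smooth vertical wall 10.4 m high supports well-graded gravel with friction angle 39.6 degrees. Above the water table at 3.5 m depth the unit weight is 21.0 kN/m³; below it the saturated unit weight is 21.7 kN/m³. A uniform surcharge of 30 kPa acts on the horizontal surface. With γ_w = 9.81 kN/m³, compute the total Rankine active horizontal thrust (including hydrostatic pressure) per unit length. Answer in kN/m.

K_a = tan²(45° − φ/2) = 0.2214.
γ' = 21.7 − 9.81 = 11.89 kN/m³. h₂ = H − d_w = 6.9 m.
σ'_h: at surface K_a·q = 6.643; at WT K_a(q+γd_w) = 22.92; at base K_a(q+γd_w+γ'h₂) = 41.08 kPa.
P₁ = ½(6.643+22.92)×3.5 = 51.73; P₂ = ½(22.92+41.08)×6.9 = 220.8; P_w = ½γ_w h₂² = 233.5.
Total = 51.73+220.8+233.5 = 506.1 kN/m.

506 kN/m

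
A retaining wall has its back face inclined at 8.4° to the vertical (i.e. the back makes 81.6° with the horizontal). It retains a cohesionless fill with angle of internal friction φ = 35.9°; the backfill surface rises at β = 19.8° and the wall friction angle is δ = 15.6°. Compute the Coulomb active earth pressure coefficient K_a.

0.395

K_a = sin²(α+φ) / [sin²α · sin(α−δ) · (1 + √{sin(φ+δ)sin(φ−β) / (sin(α−δ)sin(α+β))})²].
With α = 81.6°, φ = 35.9°, δ = 15.6°, β = 19.8°: K_a = 0.3952.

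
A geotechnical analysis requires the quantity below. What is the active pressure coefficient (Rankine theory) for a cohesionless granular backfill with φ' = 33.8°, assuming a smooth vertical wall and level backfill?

0.285

K_a = tan²(45° − φ/2) = tan²(28.10°) = 0.2851.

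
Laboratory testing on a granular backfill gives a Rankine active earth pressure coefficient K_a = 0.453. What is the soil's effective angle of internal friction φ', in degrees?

22.1°

K_a = tan²(45° − φ/2) ⇒ 45° − φ/2 = arctan(√0.453) = 33.94°.
φ = 2(45° − 33.94°) = 22.11°.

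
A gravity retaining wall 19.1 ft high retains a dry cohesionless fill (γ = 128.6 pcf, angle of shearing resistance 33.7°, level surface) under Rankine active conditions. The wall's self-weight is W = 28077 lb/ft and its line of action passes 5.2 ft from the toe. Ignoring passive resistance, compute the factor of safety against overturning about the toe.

3.41

K_a = tan²(45° − 33.7°/2) = 0.2863.
P_a = ½K_aγH² = 0.5×0.2863×128.6×19.1² = 6716 lb/ft, acting at H/3 = 6.367 ft above the base.
Overturning moment M_o = P_a × H/3 = 6716 × 6.367 = 42760.
Resisting moment M_r = W × 5.2 = 28077 × 5.2 = 146000.
FS_overturning = M_r/M_o = 146000/42760 = 3.415.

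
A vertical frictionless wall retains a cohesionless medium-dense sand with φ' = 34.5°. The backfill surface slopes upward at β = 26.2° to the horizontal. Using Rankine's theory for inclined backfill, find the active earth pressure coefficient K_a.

0.389

K_a = cos β · (cos β − √(cos²β − cos²φ)) / (cos β + √(cos²β − cos²φ)).
cos β = 0.8973, cos φ = 0.8241, √(cos²β − cos²φ) = 0.3548.
K_a = 0.8973 × (0.8973 − 0.3548)/(0.8973 + 0.3548) = 0.3887.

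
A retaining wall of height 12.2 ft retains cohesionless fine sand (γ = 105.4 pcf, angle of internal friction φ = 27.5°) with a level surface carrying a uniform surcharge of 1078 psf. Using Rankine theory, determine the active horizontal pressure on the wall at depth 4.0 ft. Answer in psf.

K_a = (1 − sin φ)/(1 + sin φ) = 0.3682.
σ_v = γz + q = 105.4 × 4.0 + 1078 = 1500 psf.
σ_h = K_a σ_v = 0.3682 × 1500 = 552.2 psf.

552 psf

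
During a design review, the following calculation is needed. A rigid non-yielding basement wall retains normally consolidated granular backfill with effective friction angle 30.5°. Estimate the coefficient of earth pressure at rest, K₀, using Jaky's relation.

K₀ = 1 − sin φ' = 1 − sin 30.5° = 0.4925.

0.492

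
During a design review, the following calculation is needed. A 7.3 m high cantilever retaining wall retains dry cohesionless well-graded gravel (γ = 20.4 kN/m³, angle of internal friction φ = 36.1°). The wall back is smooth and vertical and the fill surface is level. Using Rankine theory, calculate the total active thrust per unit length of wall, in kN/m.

141 kN/m

K_a = tan²(45° − φ/2) = 0.2585.
P_a = ½ K_a γ H² = 0.5 × 0.2585 × 20.4 × 7.3² = 140.5 kN/m.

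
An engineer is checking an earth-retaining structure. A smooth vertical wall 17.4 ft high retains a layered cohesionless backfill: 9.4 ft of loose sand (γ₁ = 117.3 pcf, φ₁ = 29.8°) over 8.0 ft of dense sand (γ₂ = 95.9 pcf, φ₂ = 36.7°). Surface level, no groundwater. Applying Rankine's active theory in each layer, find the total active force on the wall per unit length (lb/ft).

4740 lb/ft

K_a1 = tan²(45°−29.8°/2) = 0.3360; K_a2 = tan²(45°−36.7°/2) = 0.2519.
Layer 1: σ at base = K_a1 γ₁ h₁ = 370.5 psf; P₁ = ½×370.5×9.4 = 1741.
Layer 2: σ_v at top = γ₁h₁ = 1103; σ_h top = K_a2×1103 = 277.7; σ_h base = K_a2×(1103+95.9×8.0) = 470.9.
P₂ = ½(277.7+470.9)×8.0 = 2995. Total P_a = 1741+2995 = 4736 lb/ft.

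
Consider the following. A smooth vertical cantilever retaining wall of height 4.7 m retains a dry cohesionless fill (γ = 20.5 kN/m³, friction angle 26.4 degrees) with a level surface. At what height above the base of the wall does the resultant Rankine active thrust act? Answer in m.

K_a = 0.3844.
The pressure distribution is triangular, so the resultant acts at H/3 above the base = 4.7/3 = 1.567 m.

1.57 m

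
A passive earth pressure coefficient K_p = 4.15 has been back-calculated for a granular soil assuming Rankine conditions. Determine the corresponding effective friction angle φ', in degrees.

37.7°

K_p = (1+sin φ)/(1−sin φ) ⇒ sin φ = (K_p − 1)/(K_p + 1) = 0.6117.
φ = arcsin(0.6117) = 37.71°.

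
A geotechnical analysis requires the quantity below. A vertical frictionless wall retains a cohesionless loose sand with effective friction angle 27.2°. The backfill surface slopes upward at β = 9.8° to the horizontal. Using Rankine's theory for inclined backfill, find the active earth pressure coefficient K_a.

K_a = cos β · (cos β − √(cos²β − cos²φ)) / (cos β + √(cos²β − cos²φ)).
cos β = 0.9854, cos φ = 0.8894, √(cos²β − cos²φ) = 0.4242.
K_a = 0.9854 × (0.9854 − 0.4242)/(0.9854 + 0.4242) = 0.3923.

0.392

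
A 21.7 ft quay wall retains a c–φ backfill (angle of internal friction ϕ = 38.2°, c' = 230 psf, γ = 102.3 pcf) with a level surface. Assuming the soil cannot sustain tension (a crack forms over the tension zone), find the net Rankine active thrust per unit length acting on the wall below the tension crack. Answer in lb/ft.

1870 lb/ft

K_a = 0.2358; √K_a = 0.4856.
Tension-crack depth z_c = 2c/(γ√K_a) = 2×230/(102.3×0.4856) = 9.260 ft.
σ_a at base = K_a γ H − 2c√K_a = 0.2358×102.3×21.7 − 2×230×0.4856 = 300.1 psf.
P_a = ½ × 300.1 × (H − z_c) = 0.5×300.1×12.44 = 1866 lb/ft.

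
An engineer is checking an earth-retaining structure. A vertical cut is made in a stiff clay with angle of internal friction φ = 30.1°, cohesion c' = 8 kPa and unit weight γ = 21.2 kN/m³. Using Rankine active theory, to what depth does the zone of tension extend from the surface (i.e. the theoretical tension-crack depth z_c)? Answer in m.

K_a = tan²(45° − 30.1°/2) = 0.3320; √K_a = 0.5762.
The active pressure is zero where K_a γ z = 2c√K_a, so z_c = 2c/(γ√K_a) = 2×8/(21.2×0.5762) = 1.310 m.

1.31 m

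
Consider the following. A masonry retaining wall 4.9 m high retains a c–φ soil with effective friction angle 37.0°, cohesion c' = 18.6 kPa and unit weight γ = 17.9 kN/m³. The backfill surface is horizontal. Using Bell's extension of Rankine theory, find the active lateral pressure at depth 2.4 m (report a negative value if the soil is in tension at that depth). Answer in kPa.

-7.87 kPa

K_a = (1 − sin φ)/(1 + sin φ) = 0.2486.
σ_a = K_a γ z − 2c√K_a = 0.2486×17.9×2.4 − 2×18.6×0.4986 = -7.868 kPa.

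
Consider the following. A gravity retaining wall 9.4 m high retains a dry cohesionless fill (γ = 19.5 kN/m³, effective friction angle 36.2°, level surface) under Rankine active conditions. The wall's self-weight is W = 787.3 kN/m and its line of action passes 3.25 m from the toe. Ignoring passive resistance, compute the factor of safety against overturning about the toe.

3.68

K_a = tan²(45° − 36.2°/2) = 0.2574.
P_a = ½K_aγH² = 0.5×0.2574×19.5×9.4² = 221.7 kN/m, acting at H/3 = 3.133 m above the base.
Overturning moment M_o = P_a × H/3 = 221.7 × 3.133 = 694.8.
Resisting moment M_r = W × 3.25 = 787.3 × 3.25 = 2559.
FS_overturning = M_r/M_o = 2559/694.8 = 3.683.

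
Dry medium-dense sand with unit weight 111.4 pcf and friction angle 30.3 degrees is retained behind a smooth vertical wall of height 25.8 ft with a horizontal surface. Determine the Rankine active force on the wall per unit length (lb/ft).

K_a = tan²(45° − φ/2) = 0.3293.
P_a = ½ K_a γ H² = 0.5 × 0.3293 × 111.4 × 25.8² = 12210 lb/ft.

12200 lb/ft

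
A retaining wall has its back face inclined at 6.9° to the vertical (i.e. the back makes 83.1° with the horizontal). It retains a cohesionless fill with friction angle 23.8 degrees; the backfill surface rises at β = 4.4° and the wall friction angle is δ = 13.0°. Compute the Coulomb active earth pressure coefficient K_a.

0.463

K_a = sin²(α+φ) / [sin²α · sin(α−δ) · (1 + √{sin(φ+δ)sin(φ−β) / (sin(α−δ)sin(α+β))})²].
With α = 83.1°, φ = 23.8°, δ = 13.0°, β = 4.4°: K_a = 0.4633.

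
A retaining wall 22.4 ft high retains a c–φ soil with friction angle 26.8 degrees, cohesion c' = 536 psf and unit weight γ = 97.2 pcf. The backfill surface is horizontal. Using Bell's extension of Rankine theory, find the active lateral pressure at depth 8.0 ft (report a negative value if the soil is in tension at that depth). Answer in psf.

-365 psf

K_a = (1 − sin φ)/(1 + sin φ) = 0.3785.
σ_a = K_a γ z − 2c√K_a = 0.3785×97.2×8.0 − 2×536×0.6152 = -365.2 psf.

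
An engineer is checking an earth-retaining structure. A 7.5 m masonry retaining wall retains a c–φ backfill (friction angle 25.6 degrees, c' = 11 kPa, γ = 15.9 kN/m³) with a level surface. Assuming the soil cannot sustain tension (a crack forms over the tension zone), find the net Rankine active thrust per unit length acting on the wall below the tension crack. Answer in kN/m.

K_a = 0.3966; √K_a = 0.6297.
Tension-crack depth z_c = 2c/(γ√K_a) = 2×11/(15.9×0.6297) = 2.197 m.
σ_a at base = K_a γ H − 2c√K_a = 0.3966×15.9×7.5 − 2×11×0.6297 = 33.44 kPa.
P_a = ½ × 33.44 × (H − z_c) = 0.5×33.44×5.303 = 88.65 kN/m.

88.7 kN/m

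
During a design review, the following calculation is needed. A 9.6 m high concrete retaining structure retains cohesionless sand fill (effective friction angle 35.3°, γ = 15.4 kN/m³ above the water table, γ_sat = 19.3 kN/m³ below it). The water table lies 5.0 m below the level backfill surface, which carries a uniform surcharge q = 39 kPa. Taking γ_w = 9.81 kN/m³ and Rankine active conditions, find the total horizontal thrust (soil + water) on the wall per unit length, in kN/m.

377 kN/m

K_a = tan²(45° − φ/2) = 0.2675.
γ' = 19.3 − 9.81 = 9.490 kN/m³. h₂ = H − d_w = 4.6 m.
σ'_h: at surface K_a·q = 10.43; at WT K_a(q+γd_w) = 31.03; at base K_a(q+γd_w+γ'h₂) = 42.71 kPa.
P₁ = ½(10.43+31.03)×5.0 = 103.7; P₂ = ½(31.03+42.71)×4.6 = 169.6; P_w = ½γ_w h₂² = 103.8.
Total = 103.7+169.6+103.8 = 377.1 kN/m.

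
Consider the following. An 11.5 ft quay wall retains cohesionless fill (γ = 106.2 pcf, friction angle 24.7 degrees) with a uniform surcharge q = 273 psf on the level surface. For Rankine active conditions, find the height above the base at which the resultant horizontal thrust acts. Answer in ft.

K_a = 0.4106.
Triangular part P₁ = ½K_aγH² = 2883 at H/3 = 3.833 ft; rectangular part P₂ = K_a q H = 1289 at H/2 = 5.750 ft.
ȳ = (P₁·3.833 + P₂·5.750)/(P₁+P₂) = 4.425 ft.

4.43 ft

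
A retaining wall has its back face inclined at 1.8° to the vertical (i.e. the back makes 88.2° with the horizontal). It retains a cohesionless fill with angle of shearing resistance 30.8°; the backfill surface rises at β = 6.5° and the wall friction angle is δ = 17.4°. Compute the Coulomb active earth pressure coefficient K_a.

K_a = sin²(α+φ) / [sin²α · sin(α−δ) · (1 + √{sin(φ+δ)sin(φ−β) / (sin(α−δ)sin(α+β))})²].
With α = 88.2°, φ = 30.8°, δ = 17.4°, β = 6.5°: K_a = 0.3286.

0.329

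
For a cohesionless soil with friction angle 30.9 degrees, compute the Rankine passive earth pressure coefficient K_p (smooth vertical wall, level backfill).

3.11

K_p = (1 + sin φ)/(1 − sin φ) = tan²(45° + 30.9°/2) = 3.111.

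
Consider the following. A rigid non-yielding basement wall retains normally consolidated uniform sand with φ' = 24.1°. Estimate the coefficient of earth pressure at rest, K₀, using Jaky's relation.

0.592

K₀ = 1 − sin φ' = 1 − sin 24.1° = 0.5917.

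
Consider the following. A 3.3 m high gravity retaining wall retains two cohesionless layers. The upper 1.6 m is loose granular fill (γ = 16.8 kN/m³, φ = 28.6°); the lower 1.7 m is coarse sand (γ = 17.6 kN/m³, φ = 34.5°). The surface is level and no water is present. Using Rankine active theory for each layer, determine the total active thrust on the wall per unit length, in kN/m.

K_a1 = tan²(45°−28.6°/2) = 0.3525; K_a2 = tan²(45°−34.5°/2) = 0.2768.
Layer 1: σ at base = K_a1 γ₁ h₁ = 9.476 kPa; P₁ = ½×9.476×1.6 = 7.581.
Layer 2: σ_v at top = γ₁h₁ = 26.88; σ_h top = K_a2×26.88 = 7.441; σ_h base = K_a2×(26.88+17.6×1.7) = 15.72.
P₂ = ½(7.441+15.72)×1.7 = 19.69. Total P_a = 7.581+19.69 = 27.27 kN/m.

27.3 kN/m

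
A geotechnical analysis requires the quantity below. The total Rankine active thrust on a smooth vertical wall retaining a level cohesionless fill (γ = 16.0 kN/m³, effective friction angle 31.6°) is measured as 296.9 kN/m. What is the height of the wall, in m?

10.9 m

K_a = 0.3123. P_a = ½ K_a γ H² ⇒ H = √(2P_a/(K_a γ)).
H = √(2×296.9/(0.3123×16.0)) = 10.90 m.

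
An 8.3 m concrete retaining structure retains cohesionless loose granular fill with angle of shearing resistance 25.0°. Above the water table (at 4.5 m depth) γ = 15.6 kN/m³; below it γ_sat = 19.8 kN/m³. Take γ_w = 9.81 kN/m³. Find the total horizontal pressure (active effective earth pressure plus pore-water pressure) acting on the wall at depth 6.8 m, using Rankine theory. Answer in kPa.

K_a = (1 − sin φ)/(1 + sin φ) = 0.4059.
γ' = 19.8 − 9.81 = 9.990 kN/m³.
Effective vertical stress at 6.8 m: σ'_v = 15.6×4.5 + 9.990×2.30 = 93.18 kPa.
σ'_h = K_a σ'_v = 0.4059 × 93.18 = 37.82 kPa; u = γ_w × 2.30 = 22.56 kPa.
Total σ_h = 37.82 + 22.56 = 60.38 kPa.

60.4 kPa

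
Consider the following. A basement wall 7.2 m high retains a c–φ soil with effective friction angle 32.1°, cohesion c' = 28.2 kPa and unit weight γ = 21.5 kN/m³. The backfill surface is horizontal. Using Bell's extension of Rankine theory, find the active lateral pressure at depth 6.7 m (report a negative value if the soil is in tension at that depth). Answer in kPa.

K_a = (1 − sin φ)/(1 + sin φ) = 0.3060.
σ_a = K_a γ z − 2c√K_a = 0.3060×21.5×6.7 − 2×28.2×0.5532 = 12.88 kPa.

12.9 kPa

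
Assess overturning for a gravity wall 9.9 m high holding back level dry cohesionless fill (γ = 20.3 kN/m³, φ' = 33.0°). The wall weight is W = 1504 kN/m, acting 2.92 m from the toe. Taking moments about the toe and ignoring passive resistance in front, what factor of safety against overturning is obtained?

K_a = tan²(45° − 33.0°/2) = 0.2948.
P_a = ½K_aγH² = 0.5×0.2948×20.3×9.9² = 293.3 kN/m, acting at H/3 = 3.300 m above the base.
Overturning moment M_o = P_a × H/3 = 293.3 × 3.300 = 967.8.
Resisting moment M_r = W × 2.92 = 1504 × 2.92 = 4392.
FS_overturning = M_r/M_o = 4392/967.8 = 4.538.

4.54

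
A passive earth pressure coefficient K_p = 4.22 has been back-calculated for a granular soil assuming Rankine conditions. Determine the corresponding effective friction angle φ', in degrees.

K_p = (1+sin φ)/(1−sin φ) ⇒ sin φ = (K_p − 1)/(K_p + 1) = 0.6169.
φ = arcsin(0.6169) = 38.09°.

38.1°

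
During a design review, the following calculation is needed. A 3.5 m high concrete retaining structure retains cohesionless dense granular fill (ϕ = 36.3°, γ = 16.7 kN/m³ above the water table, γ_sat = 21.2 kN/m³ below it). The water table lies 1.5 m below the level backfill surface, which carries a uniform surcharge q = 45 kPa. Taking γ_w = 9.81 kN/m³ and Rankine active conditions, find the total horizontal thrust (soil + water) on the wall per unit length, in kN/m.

83.5 kN/m

K_a = tan²(45° − φ/2) = 0.2563.
γ' = 21.2 − 9.81 = 11.39 kN/m³. h₂ = H − d_w = 2.0 m.
σ'_h: at surface K_a·q = 11.53; at WT K_a(q+γd_w) = 17.95; at base K_a(q+γd_w+γ'h₂) = 23.79 kPa.
P₁ = ½(11.53+17.95)×1.5 = 22.11; P₂ = ½(17.95+23.79)×2.0 = 41.74; P_w = ½γ_w h₂² = 19.62.
Total = 22.11+41.74+19.62 = 83.47 kN/m.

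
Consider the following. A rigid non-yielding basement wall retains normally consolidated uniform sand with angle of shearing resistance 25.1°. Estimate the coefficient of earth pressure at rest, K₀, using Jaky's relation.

K₀ = 1 − sin φ' = 1 − sin 25.1° = 0.5758.

0.576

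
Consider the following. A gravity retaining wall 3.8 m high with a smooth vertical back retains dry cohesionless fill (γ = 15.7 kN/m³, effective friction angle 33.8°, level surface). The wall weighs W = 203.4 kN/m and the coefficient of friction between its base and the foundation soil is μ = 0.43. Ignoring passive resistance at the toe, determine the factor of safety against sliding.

2.71

K_a = tan²(45° − 33.8°/2) = 0.2851.
P_a = ½K_aγH² = 0.5×0.2851×15.7×3.8² = 32.32 kN/m, acting at H/3 = 1.267 m above the base.
FS_sliding = μW / P_a = 0.43×203.4 / 32.32 = 2.706.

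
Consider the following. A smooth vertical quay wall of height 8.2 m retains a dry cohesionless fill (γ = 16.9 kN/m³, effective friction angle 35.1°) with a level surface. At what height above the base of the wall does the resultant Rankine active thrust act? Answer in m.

2.73 m

K_a = 0.2698.
The pressure distribution is triangular, so the resultant acts at H/3 above the base = 8.2/3 = 2.733 m.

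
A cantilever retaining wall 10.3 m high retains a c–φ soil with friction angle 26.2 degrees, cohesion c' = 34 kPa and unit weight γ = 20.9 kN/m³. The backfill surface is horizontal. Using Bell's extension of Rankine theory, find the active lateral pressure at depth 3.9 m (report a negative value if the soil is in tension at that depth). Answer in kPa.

K_a = (1 − sin φ)/(1 + sin φ) = 0.3874.
σ_a = K_a γ z − 2c√K_a = 0.3874×20.9×3.9 − 2×34×0.6224 = -10.75 kPa.

-10.7 kPa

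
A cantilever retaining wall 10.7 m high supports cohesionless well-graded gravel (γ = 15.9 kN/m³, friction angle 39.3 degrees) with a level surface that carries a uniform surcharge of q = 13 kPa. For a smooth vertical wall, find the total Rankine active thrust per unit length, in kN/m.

K_a = tan²(45° − φ/2) = 0.2245.
Soil triangle: ½ K_a γ H² = 0.5×0.2245×15.9×10.7² = 204.3 kN/m.
Surcharge rectangle: K_a q H = 0.2245×13×10.7 = 31.22 kN/m.
Total = 204.3 + 31.22 = 235.5 kN/m.

236 kN/m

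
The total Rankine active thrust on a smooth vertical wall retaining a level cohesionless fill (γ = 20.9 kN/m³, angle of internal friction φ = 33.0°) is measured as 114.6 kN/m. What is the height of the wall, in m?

6.10 m

K_a = 0.2948. P_a = ½ K_a γ H² ⇒ H = √(2P_a/(K_a γ)).
H = √(2×114.6/(0.2948×20.9)) = 6.099 m.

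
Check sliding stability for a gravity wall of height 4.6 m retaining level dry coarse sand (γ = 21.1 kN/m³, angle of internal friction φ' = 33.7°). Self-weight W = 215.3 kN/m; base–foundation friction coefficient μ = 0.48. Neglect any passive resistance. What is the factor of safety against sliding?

K_a = tan²(45° − 33.7°/2) = 0.2863.
P_a = ½K_aγH² = 0.5×0.2863×21.1×4.6² = 63.91 kN/m, acting at H/3 = 1.533 m above the base.
FS_sliding = μW / P_a = 0.48×215.3 / 63.91 = 1.617.

1.62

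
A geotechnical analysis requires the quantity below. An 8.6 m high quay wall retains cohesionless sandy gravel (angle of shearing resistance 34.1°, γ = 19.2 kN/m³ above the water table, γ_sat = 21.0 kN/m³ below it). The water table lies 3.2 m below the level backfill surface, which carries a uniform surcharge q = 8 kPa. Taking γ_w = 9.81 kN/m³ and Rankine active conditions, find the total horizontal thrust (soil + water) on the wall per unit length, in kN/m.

K_a = tan²(45° − φ/2) = 0.2815.
γ' = 21.0 − 9.81 = 11.19 kN/m³. h₂ = H − d_w = 5.4 m.
σ'_h: at surface K_a·q = 2.252; at WT K_a(q+γd_w) = 19.55; at base K_a(q+γd_w+γ'h₂) = 36.56 kPa.
P₁ = ½(2.252+19.55)×3.2 = 34.88; P₂ = ½(19.55+36.56)×5.4 = 151.5; P_w = ½γ_w h₂² = 143.0.
Total = 34.88+151.5+143.0 = 329.4 kN/m.

329 kN/m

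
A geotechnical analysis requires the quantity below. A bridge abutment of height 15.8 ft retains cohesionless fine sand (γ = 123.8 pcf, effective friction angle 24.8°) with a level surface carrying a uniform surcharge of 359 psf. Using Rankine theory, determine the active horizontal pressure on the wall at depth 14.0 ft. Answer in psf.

856 psf

K_a = (1 − sin φ)/(1 + sin φ) = 0.4090.
σ_v = γz + q = 123.8 × 14.0 + 359 = 2092 psf.
σ_h = K_a σ_v = 0.4090 × 2092 = 855.7 psf.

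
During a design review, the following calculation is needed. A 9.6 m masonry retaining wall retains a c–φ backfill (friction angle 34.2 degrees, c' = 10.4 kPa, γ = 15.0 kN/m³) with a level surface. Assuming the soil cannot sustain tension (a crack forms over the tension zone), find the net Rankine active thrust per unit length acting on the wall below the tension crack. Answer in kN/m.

102 kN/m

K_a = 0.2803; √K_a = 0.5295.
Tension-crack depth z_c = 2c/(γ√K_a) = 2×10.4/(15.0×0.5295) = 2.619 m.
σ_a at base = K_a γ H − 2c√K_a = 0.2803×15.0×9.6 − 2×10.4×0.5295 = 29.36 kPa.
P_a = ½ × 29.36 × (H − z_c) = 0.5×29.36×6.981 = 102.5 kN/m.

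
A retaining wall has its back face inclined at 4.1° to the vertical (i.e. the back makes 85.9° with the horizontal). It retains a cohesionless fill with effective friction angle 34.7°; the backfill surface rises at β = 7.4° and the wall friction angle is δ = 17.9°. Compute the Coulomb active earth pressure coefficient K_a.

K_a = sin²(α+φ) / [sin²α · sin(α−δ) · (1 + √{sin(φ+δ)sin(φ−β) / (sin(α−δ)sin(α+β))})²].
With α = 85.9°, φ = 34.7°, δ = 17.9°, β = 7.4°: K_a = 0.3033.

0.303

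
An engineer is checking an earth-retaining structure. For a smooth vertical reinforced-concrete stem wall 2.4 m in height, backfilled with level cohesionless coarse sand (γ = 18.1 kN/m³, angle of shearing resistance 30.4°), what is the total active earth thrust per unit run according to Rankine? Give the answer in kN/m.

K_a = tan²(45° − φ/2) = 0.3280.
P_a = ½ K_a γ H² = 0.5 × 0.3280 × 18.1 × 2.4² = 17.10 kN/m.

17.1 kN/m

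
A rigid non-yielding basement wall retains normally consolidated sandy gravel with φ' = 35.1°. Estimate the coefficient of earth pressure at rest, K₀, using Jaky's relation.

0.425

K₀ = 1 − sin φ' = 1 − sin 35.1° = 0.4250.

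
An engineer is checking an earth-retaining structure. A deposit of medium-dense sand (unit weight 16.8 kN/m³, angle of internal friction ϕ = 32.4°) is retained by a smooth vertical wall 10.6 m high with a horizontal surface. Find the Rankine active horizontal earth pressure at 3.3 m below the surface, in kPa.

K_a = (1 − sin φ)/(1 + sin φ) = 0.3022.
σ_h = K_a γ z = 0.3022 × 16.8 × 3.3 = 16.76 kPa.

16.8 kPa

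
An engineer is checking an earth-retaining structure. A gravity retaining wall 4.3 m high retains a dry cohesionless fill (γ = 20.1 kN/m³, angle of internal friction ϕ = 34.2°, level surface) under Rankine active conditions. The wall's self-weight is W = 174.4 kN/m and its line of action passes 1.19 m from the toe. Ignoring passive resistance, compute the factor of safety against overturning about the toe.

2.78

K_a = tan²(45° − 34.2°/2) = 0.2803.
P_a = ½K_aγH² = 0.5×0.2803×20.1×4.3² = 52.09 kN/m, acting at H/3 = 1.433 m above the base.
Overturning moment M_o = P_a × H/3 = 52.09 × 1.433 = 74.67.
Resisting moment M_r = W × 1.19 = 174.4 × 1.19 = 207.5.
FS_overturning = M_r/M_o = 207.5/74.67 = 2.779.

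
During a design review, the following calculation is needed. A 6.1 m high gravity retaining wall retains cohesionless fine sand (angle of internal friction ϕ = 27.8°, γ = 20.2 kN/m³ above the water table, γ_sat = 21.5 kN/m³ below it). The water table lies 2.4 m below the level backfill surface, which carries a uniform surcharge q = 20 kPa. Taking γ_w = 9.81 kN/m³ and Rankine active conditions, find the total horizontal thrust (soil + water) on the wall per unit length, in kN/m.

K_a = tan²(45° − φ/2) = 0.3639.
γ' = 21.5 − 9.81 = 11.69 kN/m³. h₂ = H − d_w = 3.7 m.
σ'_h: at surface K_a·q = 7.278; at WT K_a(q+γd_w) = 24.92; at base K_a(q+γd_w+γ'h₂) = 40.66 kPa.
P₁ = ½(7.278+24.92)×2.4 = 38.64; P₂ = ½(24.92+40.66)×3.7 = 121.3; P_w = ½γ_w h₂² = 67.15.
Total = 38.64+121.3+67.15 = 227.1 kN/m.

227 kN/m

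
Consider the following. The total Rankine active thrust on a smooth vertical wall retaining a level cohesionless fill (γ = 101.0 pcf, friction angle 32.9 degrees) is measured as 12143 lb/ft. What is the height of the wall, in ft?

28.5 ft

K_a = 0.2960. P_a = ½ K_a γ H² ⇒ H = √(2P_a/(K_a γ)).
H = √(2×12143/(0.2960×101.0)) = 28.50 ft.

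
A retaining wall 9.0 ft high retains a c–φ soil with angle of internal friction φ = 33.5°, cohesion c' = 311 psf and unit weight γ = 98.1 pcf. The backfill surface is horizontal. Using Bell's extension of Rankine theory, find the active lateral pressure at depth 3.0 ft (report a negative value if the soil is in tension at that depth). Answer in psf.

-249 psf

K_a = (1 − sin φ)/(1 + sin φ) = 0.2887.
σ_a = K_a γ z − 2c√K_a = 0.2887×98.1×3.0 − 2×311×0.5373 = -249.2 psf.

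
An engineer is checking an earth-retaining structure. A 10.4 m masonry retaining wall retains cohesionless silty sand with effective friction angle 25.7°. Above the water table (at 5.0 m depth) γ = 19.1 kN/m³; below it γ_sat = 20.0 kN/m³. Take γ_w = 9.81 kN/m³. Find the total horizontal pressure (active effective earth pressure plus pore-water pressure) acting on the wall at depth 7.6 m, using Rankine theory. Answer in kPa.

K_a = (1 − sin φ)/(1 + sin φ) = 0.3950.
γ' = 20.0 − 9.81 = 10.19 kN/m³.
Effective vertical stress at 7.6 m: σ'_v = 19.1×5.0 + 10.19×2.60 = 122.0 kPa.
σ'_h = K_a σ'_v = 0.3950 × 122.0 = 48.19 kPa; u = γ_w × 2.60 = 25.51 kPa.
Total σ_h = 48.19 + 25.51 = 73.70 kPa.

73.7 kPa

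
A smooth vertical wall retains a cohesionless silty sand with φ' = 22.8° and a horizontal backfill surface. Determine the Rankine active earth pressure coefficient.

K_a = tan²(45° − φ/2) = tan²(33.60°) = 0.4414.

0.441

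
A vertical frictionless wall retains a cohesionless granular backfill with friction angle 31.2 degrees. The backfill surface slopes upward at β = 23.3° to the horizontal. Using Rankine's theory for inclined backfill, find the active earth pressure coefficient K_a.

0.428

K_a = cos β · (cos β − √(cos²β − cos²φ)) / (cos β + √(cos²β − cos²φ)).
cos β = 0.9184, cos φ = 0.8554, √(cos²β − cos²φ) = 0.3345.
K_a = 0.9184 × (0.9184 − 0.3345)/(0.9184 + 0.3345) = 0.4280.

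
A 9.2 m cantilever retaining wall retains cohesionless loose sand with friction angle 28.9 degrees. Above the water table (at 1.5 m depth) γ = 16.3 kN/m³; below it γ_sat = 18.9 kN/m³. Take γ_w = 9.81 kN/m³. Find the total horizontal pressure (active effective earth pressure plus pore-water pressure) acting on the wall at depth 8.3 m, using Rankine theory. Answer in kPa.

96.8 kPa

K_a = (1 − sin φ)/(1 + sin φ) = 0.3484.
γ' = 18.9 − 9.81 = 9.090 kN/m³.
Effective vertical stress at 8.3 m: σ'_v = 16.3×1.5 + 9.090×6.80 = 86.26 kPa.
σ'_h = K_a σ'_v = 0.3484 × 86.26 = 30.05 kPa; u = γ_w × 6.80 = 66.71 kPa.
Total σ_h = 30.05 + 66.71 = 96.76 kPa.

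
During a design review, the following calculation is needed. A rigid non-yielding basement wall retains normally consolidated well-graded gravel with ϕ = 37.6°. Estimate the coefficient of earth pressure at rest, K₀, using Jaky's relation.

0.390

K₀ = 1 − sin φ' = 1 − sin 37.6° = 0.3899.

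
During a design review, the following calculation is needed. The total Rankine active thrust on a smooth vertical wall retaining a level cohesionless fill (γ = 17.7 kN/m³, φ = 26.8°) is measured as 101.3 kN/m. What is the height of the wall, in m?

K_a = 0.3785. P_a = ½ K_a γ H² ⇒ H = √(2P_a/(K_a γ)).
H = √(2×101.3/(0.3785×17.7)) = 5.499 m.

5.50 m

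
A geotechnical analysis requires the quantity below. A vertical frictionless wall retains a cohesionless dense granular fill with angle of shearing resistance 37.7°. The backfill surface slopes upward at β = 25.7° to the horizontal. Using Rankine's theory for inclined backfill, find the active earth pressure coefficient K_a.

0.318

K_a = cos β · (cos β − √(cos²β − cos²φ)) / (cos β + √(cos²β − cos²φ)).
cos β = 0.9011, cos φ = 0.7912, √(cos²β − cos²φ) = 0.4312.
K_a = 0.9011 × (0.9011 − 0.4312)/(0.9011 + 0.4312) = 0.3178.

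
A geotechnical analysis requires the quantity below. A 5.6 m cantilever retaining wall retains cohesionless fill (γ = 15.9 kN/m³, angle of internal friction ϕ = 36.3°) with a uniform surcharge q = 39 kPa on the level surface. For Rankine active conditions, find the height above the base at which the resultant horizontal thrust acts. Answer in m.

K_a = 0.2563.
Triangular part P₁ = ½K_aγH² = 63.89 at H/3 = 1.867 m; rectangular part P₂ = K_a q H = 55.97 at H/2 = 2.800 m.
ȳ = (P₁·1.867 + P₂·2.800)/(P₁+P₂) = 2.302 m.

2.30 m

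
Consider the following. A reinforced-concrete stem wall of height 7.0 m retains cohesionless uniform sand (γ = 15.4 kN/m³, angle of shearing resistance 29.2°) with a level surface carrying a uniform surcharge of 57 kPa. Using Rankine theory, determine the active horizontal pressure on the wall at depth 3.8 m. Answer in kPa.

K_a = (1 − sin φ)/(1 + sin φ) = 0.3442.
σ_v = γz + q = 15.4 × 3.8 + 57 = 115.5 kPa.
σ_h = K_a σ_v = 0.3442 × 115.5 = 39.76 kPa.

39.8 kPa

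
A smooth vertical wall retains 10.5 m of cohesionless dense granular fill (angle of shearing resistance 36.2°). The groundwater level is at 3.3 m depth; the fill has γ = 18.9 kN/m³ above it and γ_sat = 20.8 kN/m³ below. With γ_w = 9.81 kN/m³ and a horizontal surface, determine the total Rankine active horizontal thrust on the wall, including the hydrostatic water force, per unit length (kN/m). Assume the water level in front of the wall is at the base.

K_a = tan²(45° − φ/2) = 0.2574.
γ' = 20.8 − 9.81 = 10.99 kN/m³. Depth below WT = 7.2 m.
σ'_h at WT = K_a γ d_w = 16.05 kPa; at base = 16.05 + K_a γ' × 7.2 = 36.42 kPa.
P₁ (0–3.3 m) = ½×16.05×3.3 = 26.49. P₂ (3.3–10.5 m) = ½(16.05+36.42)×7.2 = 188.9.
P_w = ½ γ_w h₂² = 0.5×9.81×7.2² = 254.3. Total = 26.49+188.9+254.3 = 469.7 kN/m.

470 kN/m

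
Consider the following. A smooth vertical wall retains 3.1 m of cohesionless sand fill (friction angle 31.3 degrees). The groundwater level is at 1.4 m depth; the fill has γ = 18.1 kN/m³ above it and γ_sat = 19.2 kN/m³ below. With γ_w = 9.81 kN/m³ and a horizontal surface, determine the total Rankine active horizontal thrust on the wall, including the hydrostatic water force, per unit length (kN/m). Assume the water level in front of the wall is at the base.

37.7 kN/m

K_a = tan²(45° − φ/2) = 0.3162.
γ' = 19.2 − 9.81 = 9.390 kN/m³. Depth below WT = 1.7 m.
σ'_h at WT = K_a γ d_w = 8.013 kPa; at base = 8.013 + K_a γ' × 1.7 = 13.06 kPa.
P₁ (0–1.4 m) = ½×8.013×1.4 = 5.609. P₂ (1.4–3.1 m) = ½(8.013+13.06)×1.7 = 17.91.
P_w = ½ γ_w h₂² = 0.5×9.81×1.7² = 14.18. Total = 5.609+17.91+14.18 = 37.70 kN/m.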